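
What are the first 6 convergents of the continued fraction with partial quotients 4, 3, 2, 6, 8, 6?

Using the convergent recurrence p_i = a_i*p_{i-1} + p_{i-2}, q_i = a_i*q_{i-1} + q_{i-2} with p_{-2}=0, p_{-1}=1, q_{-2}=1, q_{-1}=0:
  i=0: a_0=4, p_0 = 4*1 + 0 = 4, q_0 = 4*0 + 1 = 1.
  i=1: a_1=3, p_1 = 3*4 + 1 = 13, q_1 = 3*1 + 0 = 3.
  i=2: a_2=2, p_2 = 2*13 + 4 = 30, q_2 = 2*3 + 1 = 7.
  i=3: a_3=6, p_3 = 6*30 + 13 = 193, q_3 = 6*7 + 3 = 45.
  i=4: a_4=8, p_4 = 8*193 + 30 = 1574, q_4 = 8*45 + 7 = 367.
  i=5: a_5=6, p_5 = 6*1574 + 193 = 9637, q_5 = 6*367 + 45 = 2247.

4/1, 13/3, 30/7, 193/45, 1574/367, 9637/2247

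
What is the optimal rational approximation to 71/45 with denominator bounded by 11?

11/7

Expand x = 71/45 as a continued fraction with the Euclidean algorithm:
  71 = 1*45 + 26, so a_0 = 1.
  45 = 1*26 + 19, so a_1 = 1.
  26 = 1*19 + 7, so a_2 = 1.
  19 = 2*7 + 5, so a_3 = 2.
  7 = 1*5 + 2, so a_4 = 1.
  5 = 2*2 + 1, so a_5 = 2.
  2 = 2*1 + 0, so a_6 = 2.
so x = [1; 1, 1, 2, 1, 2, 2].
Convergents (p_i = a_i*p_{i-1} + p_{i-2}, q_i = a_i*q_{i-1} + q_{i-2} with p_{-2}=0, p_{-1}=1, q_{-2}=1, q_{-1}=0), until the denominator exceeds 11:
  i=0: a_0=1, p_0 = 1*1 + 0 = 1, q_0 = 1*0 + 1 = 1.
  i=1: a_1=1, p_1 = 1*1 + 1 = 2, q_1 = 1*1 + 0 = 1.
  i=2: a_2=1, p_2 = 1*2 + 1 = 3, q_2 = 1*1 + 1 = 2.
  i=3: a_3=2, p_3 = 2*3 + 2 = 8, q_3 = 2*2 + 1 = 5.
  i=4: a_4=1, p_4 = 1*8 + 3 = 11, q_4 = 1*5 + 2 = 7.
  i=5: a_5=2, p_5 = 2*11 + 8 = 30, q_5 = 2*7 + 5 = 19.
q_5 = 19 > 11, so the last convergent with denominator <= 11 is p_4/q_4 = 11/7.
The closest fraction with denominator <= 11 is either p_4/q_4 or the intermediate fraction (k*p_4 + p_3)/(k*q_4 + q_3) with the largest k >= 1 whose denominator stays <= 11; these approach x as k grows, and every other convergent or intermediate fraction in range is farther away.
Largest k: floor((11 - q_3)/q_4) = floor((11 - 5)/7) = 0.
Since k = 0, no intermediate fraction beyond p_4/q_4 has denominator <= 11, so the convergent 11/7 is the closest (its error is |71*7 - 11*45|/(45*7) = 2/315).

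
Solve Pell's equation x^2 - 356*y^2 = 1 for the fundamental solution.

First expand sqrt(356) as a continued fraction. With x_i = (sqrt(356) + m_i)/d_i and (m_0, d_0) = (0, 1): a_0 = floor(sqrt(356)) = 18, since 18^2 = 324 <= 356 < 361 = 19^2.
Iterate m_{i+1} = d_i*a_i - m_i, d_{i+1} = (356 - m_{i+1}^2)/d_i, a_{i+1} = floor((a_0 + m_{i+1})/d_{i+1}):
  m_1 = 1*18 - 0 = 18, d_1 = (356 - 18^2)/1 = 32/1 = 32, a_1 = floor((18 + 18)/32) = 1.
  m_2 = 32*1 - 18 = 14, d_2 = (356 - 14^2)/32 = 160/32 = 5, a_2 = floor((18 + 14)/5) = 6.
  m_3 = 5*6 - 14 = 16, d_3 = (356 - 16^2)/5 = 100/5 = 20, a_3 = floor((18 + 16)/20) = 1.
  m_4 = 20*1 - 16 = 4, d_4 = (356 - 4^2)/20 = 340/20 = 17, a_4 = floor((18 + 4)/17) = 1.
  m_5 = 17*1 - 4 = 13, d_5 = (356 - 13^2)/17 = 187/17 = 11, a_5 = floor((18 + 13)/11) = 2.
  m_6 = 11*2 - 13 = 9, d_6 = (356 - 9^2)/11 = 275/11 = 25, a_6 = floor((18 + 9)/25) = 1.
  m_7 = 25*1 - 9 = 16, d_7 = (356 - 16^2)/25 = 100/25 = 4, a_7 = floor((18 + 16)/4) = 8.
  m_8 = 4*8 - 16 = 16, d_8 = (356 - 16^2)/4 = 100/4 = 25, a_8 = floor((18 + 16)/25) = 1.
  m_9 = 25*1 - 16 = 9, d_9 = (356 - 9^2)/25 = 275/25 = 11, a_9 = floor((18 + 9)/11) = 2.
  m_10 = 11*2 - 9 = 13, d_10 = (356 - 13^2)/11 = 187/11 = 17, a_10 = floor((18 + 13)/17) = 1.
  m_11 = 17*1 - 13 = 4, d_11 = (356 - 4^2)/17 = 340/17 = 20, a_11 = floor((18 + 4)/20) = 1.
  m_12 = 20*1 - 4 = 16, d_12 = (356 - 16^2)/20 = 100/20 = 5, a_12 = floor((18 + 16)/5) = 6.
  m_13 = 5*6 - 16 = 14, d_13 = (356 - 14^2)/5 = 160/5 = 32, a_13 = floor((18 + 14)/32) = 1.
  m_14 = 32*1 - 14 = 18, d_14 = (356 - 18^2)/32 = 32/32 = 1, a_14 = floor((18 + 18)/1) = 36.
  m_15 = 1*36 - 18 = 18, d_15 = (356 - 18^2)/1 = 32/1 = 32: (m_15, d_15) = (m_1, d_1) = (18, 32), so from here the quotients repeat a_1, ..., a_14; the period length is 14.
So sqrt(356) = [18; (1, 6, 1, 1, 2, 1, 8, 1, 2, 1, 1, 6, 1, 36)] with period length k = 14.
k is even, so the fundamental solution of x^2 - 356y^2 = 1 is (p_{k-1}, q_{k-1}) = (p_13, q_13); compute convergents through index 13.
Convergents (p_i = a_i*p_{i-1} + p_{i-2}, q_i = a_i*q_{i-1} + q_{i-2} with p_{-2}=0, p_{-1}=1, q_{-2}=1, q_{-1}=0):
  i=0: a_0=18, p_0 = 18*1 + 0 = 18, q_0 = 18*0 + 1 = 1.
  i=1: a_1=1, p_1 = 1*18 + 1 = 19, q_1 = 1*1 + 0 = 1.
  i=2: a_2=6, p_2 = 6*19 + 18 = 132, q_2 = 6*1 + 1 = 7.
  i=3: a_3=1, p_3 = 1*132 + 19 = 151, q_3 = 1*7 + 1 = 8.
  i=4: a_4=1, p_4 = 1*151 + 132 = 283, q_4 = 1*8 + 7 = 15.
  i=5: a_5=2, p_5 = 2*283 + 151 = 717, q_5 = 2*15 + 8 = 38.
  i=6: a_6=1, p_6 = 1*717 + 283 = 1000, q_6 = 1*38 + 15 = 53.
  i=7: a_7=8, p_7 = 8*1000 + 717 = 8717, q_7 = 8*53 + 38 = 462.
  i=8: a_8=1, p_8 = 1*8717 + 1000 = 9717, q_8 = 1*462 + 53 = 515.
  i=9: a_9=2, p_9 = 2*9717 + 8717 = 28151, q_9 = 2*515 + 462 = 1492.
  i=10: a_10=1, p_10 = 1*28151 + 9717 = 37868, q_10 = 1*1492 + 515 = 2007.
  i=11: a_11=1, p_11 = 1*37868 + 28151 = 66019, q_11 = 1*2007 + 1492 = 3499.
  i=12: a_12=6, p_12 = 6*66019 + 37868 = 433982, q_12 = 6*3499 + 2007 = 23001.
  i=13: a_13=1, p_13 = 1*433982 + 66019 = 500001, q_13 = 1*23001 + 3499 = 26500.
Check: 500001^2 - 356*26500^2 = 250001000001 - 250001000000 = 1, so (x, y) = (500001, 26500) solves the equation, and by the theorem it is the least positive solution.

(x, y) = (500001, 26500)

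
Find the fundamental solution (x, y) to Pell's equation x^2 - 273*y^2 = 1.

First expand sqrt(273) as a continued fraction. With x_i = (sqrt(273) + m_i)/d_i and (m_0, d_0) = (0, 1): a_0 = floor(sqrt(273)) = 16, since 16^2 = 256 <= 273 < 289 = 17^2.
Iterate m_{i+1} = d_i*a_i - m_i, d_{i+1} = (273 - m_{i+1}^2)/d_i, a_{i+1} = floor((a_0 + m_{i+1})/d_{i+1}):
  m_1 = 1*16 - 0 = 16, d_1 = (273 - 16^2)/1 = 17/1 = 17, a_1 = floor((16 + 16)/17) = 1.
  m_2 = 17*1 - 16 = 1, d_2 = (273 - 1^2)/17 = 272/17 = 16, a_2 = floor((16 + 1)/16) = 1.
  m_3 = 16*1 - 1 = 15, d_3 = (273 - 15^2)/16 = 48/16 = 3, a_3 = floor((16 + 15)/3) = 10.
  m_4 = 3*10 - 15 = 15, d_4 = (273 - 15^2)/3 = 48/3 = 16, a_4 = floor((16 + 15)/16) = 1.
  m_5 = 16*1 - 15 = 1, d_5 = (273 - 1^2)/16 = 272/16 = 17, a_5 = floor((16 + 1)/17) = 1.
  m_6 = 17*1 - 1 = 16, d_6 = (273 - 16^2)/17 = 17/17 = 1, a_6 = floor((16 + 16)/1) = 32.
  m_7 = 1*32 - 16 = 16, d_7 = (273 - 16^2)/1 = 17/1 = 17: (m_7, d_7) = (m_1, d_1) = (16, 17), so from here the quotients repeat a_1, ..., a_6; the period length is 6.
So sqrt(273) = [16; (1, 1, 10, 1, 1, 32)] with period length k = 6.
k is even, so the fundamental solution of x^2 - 273y^2 = 1 is (p_{k-1}, q_{k-1}) = (p_5, q_5); compute convergents through index 5.
Convergents (p_i = a_i*p_{i-1} + p_{i-2}, q_i = a_i*q_{i-1} + q_{i-2} with p_{-2}=0, p_{-1}=1, q_{-2}=1, q_{-1}=0):
  i=0: a_0=16, p_0 = 16*1 + 0 = 16, q_0 = 16*0 + 1 = 1.
  i=1: a_1=1, p_1 = 1*16 + 1 = 17, q_1 = 1*1 + 0 = 1.
  i=2: a_2=1, p_2 = 1*17 + 16 = 33, q_2 = 1*1 + 1 = 2.
  i=3: a_3=10, p_3 = 10*33 + 17 = 347, q_3 = 10*2 + 1 = 21.
  i=4: a_4=1, p_4 = 1*347 + 33 = 380, q_4 = 1*21 + 2 = 23.
  i=5: a_5=1, p_5 = 1*380 + 347 = 727, q_5 = 1*23 + 21 = 44.
Check: 727^2 - 273*44^2 = 528529 - 528528 = 1, so (x, y) = (727, 44) solves the equation, and by the theorem it is the least positive solution.

(x, y) = (727, 44)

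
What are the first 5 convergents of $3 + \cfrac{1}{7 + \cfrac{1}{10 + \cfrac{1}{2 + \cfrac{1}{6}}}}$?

3/1, 22/7, 223/71, 468/149, 3031/965

Using the convergent recurrence p_i = a_i*p_{i-1} + p_{i-2}, q_i = a_i*q_{i-1} + q_{i-2} with p_{-2}=0, p_{-1}=1, q_{-2}=1, q_{-1}=0:
  i=0: a_0=3, p_0 = 3*1 + 0 = 3, q_0 = 3*0 + 1 = 1.
  i=1: a_1=7, p_1 = 7*3 + 1 = 22, q_1 = 7*1 + 0 = 7.
  i=2: a_2=10, p_2 = 10*22 + 3 = 223, q_2 = 10*7 + 1 = 71.
  i=3: a_3=2, p_3 = 2*223 + 22 = 468, q_3 = 2*71 + 7 = 149.
  i=4: a_4=6, p_4 = 6*468 + 223 = 3031, q_4 = 6*149 + 71 = 965.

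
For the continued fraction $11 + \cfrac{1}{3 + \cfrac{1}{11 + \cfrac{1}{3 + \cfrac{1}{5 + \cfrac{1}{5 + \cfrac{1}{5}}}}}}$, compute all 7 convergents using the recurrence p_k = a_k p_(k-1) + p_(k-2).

11/1, 34/3, 385/34, 1189/105, 6330/559, 32839/2900, 170525/15059

Using the convergent recurrence p_i = a_i*p_{i-1} + p_{i-2}, q_i = a_i*q_{i-1} + q_{i-2} with p_{-2}=0, p_{-1}=1, q_{-2}=1, q_{-1}=0:
  i=0: a_0=11, p_0 = 11*1 + 0 = 11, q_0 = 11*0 + 1 = 1.
  i=1: a_1=3, p_1 = 3*11 + 1 = 34, q_1 = 3*1 + 0 = 3.
  i=2: a_2=11, p_2 = 11*34 + 11 = 385, q_2 = 11*3 + 1 = 34.
  i=3: a_3=3, p_3 = 3*385 + 34 = 1189, q_3 = 3*34 + 3 = 105.
  i=4: a_4=5, p_4 = 5*1189 + 385 = 6330, q_4 = 5*105 + 34 = 559.
  i=5: a_5=5, p_5 = 5*6330 + 1189 = 32839, q_5 = 5*559 + 105 = 2900.
  i=6: a_6=5, p_6 = 5*32839 + 6330 = 170525, q_6 = 5*2900 + 559 = 15059.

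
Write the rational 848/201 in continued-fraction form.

[4; 4, 1, 1, 3, 6]

Run the Euclidean algorithm on 848 and 201; the successive quotients are the partial quotients a_0, a_1, ... (each step inverts the fractional part left over by the previous one):
  848 = 4*201 + 44, so a_0 = 4.
  201 = 4*44 + 25, so a_1 = 4.
  44 = 1*25 + 19, so a_2 = 1.
  25 = 1*19 + 6, so a_3 = 1.
  19 = 3*6 + 1, so a_4 = 3.
  6 = 6*1 + 0, so a_5 = 6.
The remainder reaches 0 after 6 divisions, so the expansion has 6 partial quotients, read off in order.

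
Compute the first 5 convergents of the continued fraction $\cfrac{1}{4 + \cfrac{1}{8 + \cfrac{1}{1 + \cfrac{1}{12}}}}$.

0/1, 1/4, 8/33, 9/37, 116/477

Using the convergent recurrence p_i = a_i*p_{i-1} + p_{i-2}, q_i = a_i*q_{i-1} + q_{i-2} with p_{-2}=0, p_{-1}=1, q_{-2}=1, q_{-1}=0:
  i=0: a_0=0, p_0 = 0*1 + 0 = 0, q_0 = 0*0 + 1 = 1.
  i=1: a_1=4, p_1 = 4*0 + 1 = 1, q_1 = 4*1 + 0 = 4.
  i=2: a_2=8, p_2 = 8*1 + 0 = 8, q_2 = 8*4 + 1 = 33.
  i=3: a_3=1, p_3 = 1*8 + 1 = 9, q_3 = 1*33 + 4 = 37.
  i=4: a_4=12, p_4 = 12*9 + 8 = 116, q_4 = 12*37 + 33 = 477.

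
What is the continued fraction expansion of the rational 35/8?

[4; 2, 1, 2]

Run the Euclidean algorithm on 35 and 8; the successive quotients are the partial quotients a_0, a_1, ... (each step inverts the fractional part left over by the previous one):
  35 = 4*8 + 3, so a_0 = 4.
  8 = 2*3 + 2, so a_1 = 2.
  3 = 1*2 + 1, so a_2 = 1.
  2 = 2*1 + 0, so a_3 = 2.
The remainder reaches 0 after 4 divisions, so the expansion has 4 partial quotients, read off in order.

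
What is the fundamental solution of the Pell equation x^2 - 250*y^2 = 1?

(x, y) = (39480499, 2496966)

First expand sqrt(250) as a continued fraction. With x_i = (sqrt(250) + m_i)/d_i and (m_0, d_0) = (0, 1): a_0 = floor(sqrt(250)) = 15, since 15^2 = 225 <= 250 < 256 = 16^2.
Iterate m_{i+1} = d_i*a_i - m_i, d_{i+1} = (250 - m_{i+1}^2)/d_i, a_{i+1} = floor((a_0 + m_{i+1})/d_{i+1}):
  m_1 = 1*15 - 0 = 15, d_1 = (250 - 15^2)/1 = 25/1 = 25, a_1 = floor((15 + 15)/25) = 1.
  m_2 = 25*1 - 15 = 10, d_2 = (250 - 10^2)/25 = 150/25 = 6, a_2 = floor((15 + 10)/6) = 4.
  m_3 = 6*4 - 10 = 14, d_3 = (250 - 14^2)/6 = 54/6 = 9, a_3 = floor((15 + 14)/9) = 3.
  m_4 = 9*3 - 14 = 13, d_4 = (250 - 13^2)/9 = 81/9 = 9, a_4 = floor((15 + 13)/9) = 3.
  m_5 = 9*3 - 13 = 14, d_5 = (250 - 14^2)/9 = 54/9 = 6, a_5 = floor((15 + 14)/6) = 4.
  m_6 = 6*4 - 14 = 10, d_6 = (250 - 10^2)/6 = 150/6 = 25, a_6 = floor((15 + 10)/25) = 1.
  m_7 = 25*1 - 10 = 15, d_7 = (250 - 15^2)/25 = 25/25 = 1, a_7 = floor((15 + 15)/1) = 30.
  m_8 = 1*30 - 15 = 15, d_8 = (250 - 15^2)/1 = 25/1 = 25: (m_8, d_8) = (m_1, d_1) = (15, 25), so from here the quotients repeat a_1, ..., a_7; the period length is 7.
So sqrt(250) = [15; (1, 4, 3, 3, 4, 1, 30)] with period length k = 7.
k is odd, so (p_{k-1}, q_{k-1}) only solves x^2 - 250y^2 = -1 and the fundamental solution of x^2 - 250y^2 = 1 is (p_{2k-1}, q_{2k-1}) = (p_13, q_13); compute convergents through index 13, running through the period twice.
Convergents (p_i = a_i*p_{i-1} + p_{i-2}, q_i = a_i*q_{i-1} + q_{i-2} with p_{-2}=0, p_{-1}=1, q_{-2}=1, q_{-1}=0):
  i=0: a_0=15, p_0 = 15*1 + 0 = 15, q_0 = 15*0 + 1 = 1.
  i=1: a_1=1, p_1 = 1*15 + 1 = 16, q_1 = 1*1 + 0 = 1.
  i=2: a_2=4, p_2 = 4*16 + 15 = 79, q_2 = 4*1 + 1 = 5.
  i=3: a_3=3, p_3 = 3*79 + 16 = 253, q_3 = 3*5 + 1 = 16.
  i=4: a_4=3, p_4 = 3*253 + 79 = 838, q_4 = 3*16 + 5 = 53.
  i=5: a_5=4, p_5 = 4*838 + 253 = 3605, q_5 = 4*53 + 16 = 228.
  i=6: a_6=1, p_6 = 1*3605 + 838 = 4443, q_6 = 1*228 + 53 = 281.
  i=7: a_7=30, p_7 = 30*4443 + 3605 = 136895, q_7 = 30*281 + 228 = 8658.
  i=8: a_8=1, p_8 = 1*136895 + 4443 = 141338, q_8 = 1*8658 + 281 = 8939.
  i=9: a_9=4, p_9 = 4*141338 + 136895 = 702247, q_9 = 4*8939 + 8658 = 44414.
  i=10: a_10=3, p_10 = 3*702247 + 141338 = 2248079, q_10 = 3*44414 + 8939 = 142181.
  i=11: a_11=3, p_11 = 3*2248079 + 702247 = 7446484, q_11 = 3*142181 + 44414 = 470957.
  i=12: a_12=4, p_12 = 4*7446484 + 2248079 = 32034015, q_12 = 4*470957 + 142181 = 2026009.
  i=13: a_13=1, p_13 = 1*32034015 + 7446484 = 39480499, q_13 = 1*2026009 + 470957 = 2496966.
Indeed p_6^2 - 250*q_6^2 = 19740249 - 19740250 = -1, not +1.
Check: 39480499^2 - 250*2496966^2 = 1558709801289001 - 1558709801289000 = 1, so (x, y) = (39480499, 2496966) solves the equation, and by the theorem it is the least positive solution.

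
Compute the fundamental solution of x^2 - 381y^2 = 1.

(x, y) = (1015, 52)

First expand sqrt(381) as a continued fraction. With x_i = (sqrt(381) + m_i)/d_i and (m_0, d_0) = (0, 1): a_0 = floor(sqrt(381)) = 19, since 19^2 = 361 <= 381 < 400 = 20^2.
Iterate m_{i+1} = d_i*a_i - m_i, d_{i+1} = (381 - m_{i+1}^2)/d_i, a_{i+1} = floor((a_0 + m_{i+1})/d_{i+1}):
  m_1 = 1*19 - 0 = 19, d_1 = (381 - 19^2)/1 = 20/1 = 20, a_1 = floor((19 + 19)/20) = 1.
  m_2 = 20*1 - 19 = 1, d_2 = (381 - 1^2)/20 = 380/20 = 19, a_2 = floor((19 + 1)/19) = 1.
  m_3 = 19*1 - 1 = 18, d_3 = (381 - 18^2)/19 = 57/19 = 3, a_3 = floor((19 + 18)/3) = 12.
  m_4 = 3*12 - 18 = 18, d_4 = (381 - 18^2)/3 = 57/3 = 19, a_4 = floor((19 + 18)/19) = 1.
  m_5 = 19*1 - 18 = 1, d_5 = (381 - 1^2)/19 = 380/19 = 20, a_5 = floor((19 + 1)/20) = 1.
  m_6 = 20*1 - 1 = 19, d_6 = (381 - 19^2)/20 = 20/20 = 1, a_6 = floor((19 + 19)/1) = 38.
  m_7 = 1*38 - 19 = 19, d_7 = (381 - 19^2)/1 = 20/1 = 20: (m_7, d_7) = (m_1, d_1) = (19, 20), so from here the quotients repeat a_1, ..., a_6; the period length is 6.
So sqrt(381) = [19; (1, 1, 12, 1, 1, 38)] with period length k = 6.
k is even, so the fundamental solution of x^2 - 381y^2 = 1 is (p_{k-1}, q_{k-1}) = (p_5, q_5); compute convergents through index 5.
Convergents (p_i = a_i*p_{i-1} + p_{i-2}, q_i = a_i*q_{i-1} + q_{i-2} with p_{-2}=0, p_{-1}=1, q_{-2}=1, q_{-1}=0):
  i=0: a_0=19, p_0 = 19*1 + 0 = 19, q_0 = 19*0 + 1 = 1.
  i=1: a_1=1, p_1 = 1*19 + 1 = 20, q_1 = 1*1 + 0 = 1.
  i=2: a_2=1, p_2 = 1*20 + 19 = 39, q_2 = 1*1 + 1 = 2.
  i=3: a_3=12, p_3 = 12*39 + 20 = 488, q_3 = 12*2 + 1 = 25.
  i=4: a_4=1, p_4 = 1*488 + 39 = 527, q_4 = 1*25 + 2 = 27.
  i=5: a_5=1, p_5 = 1*527 + 488 = 1015, q_5 = 1*27 + 25 = 52.
Check: 1015^2 - 381*52^2 = 1030225 - 1030224 = 1, so (x, y) = (1015, 52) solves the equation, and by the theorem it is the least positive solution.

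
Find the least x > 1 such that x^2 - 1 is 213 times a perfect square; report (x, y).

(x, y) = (194399, 13320)

First expand sqrt(213) as a continued fraction. With x_i = (sqrt(213) + m_i)/d_i and (m_0, d_0) = (0, 1): a_0 = floor(sqrt(213)) = 14, since 14^2 = 196 <= 213 < 225 = 15^2.
Iterate m_{i+1} = d_i*a_i - m_i, d_{i+1} = (213 - m_{i+1}^2)/d_i, a_{i+1} = floor((a_0 + m_{i+1})/d_{i+1}):
  m_1 = 1*14 - 0 = 14, d_1 = (213 - 14^2)/1 = 17/1 = 17, a_1 = floor((14 + 14)/17) = 1.
  m_2 = 17*1 - 14 = 3, d_2 = (213 - 3^2)/17 = 204/17 = 12, a_2 = floor((14 + 3)/12) = 1.
  m_3 = 12*1 - 3 = 9, d_3 = (213 - 9^2)/12 = 132/12 = 11, a_3 = floor((14 + 9)/11) = 2.
  m_4 = 11*2 - 9 = 13, d_4 = (213 - 13^2)/11 = 44/11 = 4, a_4 = floor((14 + 13)/4) = 6.
  m_5 = 4*6 - 13 = 11, d_5 = (213 - 11^2)/4 = 92/4 = 23, a_5 = floor((14 + 11)/23) = 1.
  m_6 = 23*1 - 11 = 12, d_6 = (213 - 12^2)/23 = 69/23 = 3, a_6 = floor((14 + 12)/3) = 8.
  m_7 = 3*8 - 12 = 12, d_7 = (213 - 12^2)/3 = 69/3 = 23, a_7 = floor((14 + 12)/23) = 1.
  m_8 = 23*1 - 12 = 11, d_8 = (213 - 11^2)/23 = 92/23 = 4, a_8 = floor((14 + 11)/4) = 6.
  m_9 = 4*6 - 11 = 13, d_9 = (213 - 13^2)/4 = 44/4 = 11, a_9 = floor((14 + 13)/11) = 2.
  m_10 = 11*2 - 13 = 9, d_10 = (213 - 9^2)/11 = 132/11 = 12, a_10 = floor((14 + 9)/12) = 1.
  m_11 = 12*1 - 9 = 3, d_11 = (213 - 3^2)/12 = 204/12 = 17, a_11 = floor((14 + 3)/17) = 1.
  m_12 = 17*1 - 3 = 14, d_12 = (213 - 14^2)/17 = 17/17 = 1, a_12 = floor((14 + 14)/1) = 28.
  m_13 = 1*28 - 14 = 14, d_13 = (213 - 14^2)/1 = 17/1 = 17: (m_13, d_13) = (m_1, d_1) = (14, 17), so from here the quotients repeat a_1, ..., a_12; the period length is 12.
So sqrt(213) = [14; (1, 1, 2, 6, 1, 8, 1, 6, 2, 1, 1, 28)] with period length k = 12.
k is even, so the fundamental solution of x^2 - 213y^2 = 1 is (p_{k-1}, q_{k-1}) = (p_11, q_11); compute convergents through index 11.
Convergents (p_i = a_i*p_{i-1} + p_{i-2}, q_i = a_i*q_{i-1} + q_{i-2} with p_{-2}=0, p_{-1}=1, q_{-2}=1, q_{-1}=0):
  i=0: a_0=14, p_0 = 14*1 + 0 = 14, q_0 = 14*0 + 1 = 1.
  i=1: a_1=1, p_1 = 1*14 + 1 = 15, q_1 = 1*1 + 0 = 1.
  i=2: a_2=1, p_2 = 1*15 + 14 = 29, q_2 = 1*1 + 1 = 2.
  i=3: a_3=2, p_3 = 2*29 + 15 = 73, q_3 = 2*2 + 1 = 5.
  i=4: a_4=6, p_4 = 6*73 + 29 = 467, q_4 = 6*5 + 2 = 32.
  i=5: a_5=1, p_5 = 1*467 + 73 = 540, q_5 = 1*32 + 5 = 37.
  i=6: a_6=8, p_6 = 8*540 + 467 = 4787, q_6 = 8*37 + 32 = 328.
  i=7: a_7=1, p_7 = 1*4787 + 540 = 5327, q_7 = 1*328 + 37 = 365.
  i=8: a_8=6, p_8 = 6*5327 + 4787 = 36749, q_8 = 6*365 + 328 = 2518.
  i=9: a_9=2, p_9 = 2*36749 + 5327 = 78825, q_9 = 2*2518 + 365 = 5401.
  i=10: a_10=1, p_10 = 1*78825 + 36749 = 115574, q_10 = 1*5401 + 2518 = 7919.
  i=11: a_11=1, p_11 = 1*115574 + 78825 = 194399, q_11 = 1*7919 + 5401 = 13320.
Check: 194399^2 - 213*13320^2 = 37790971201 - 37790971200 = 1, so (x, y) = (194399, 13320) solves the equation, and by the theorem it is the least positive solution.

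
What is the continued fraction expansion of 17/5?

[3; 2, 2]

Run the Euclidean algorithm on 17 and 5; the successive quotients are the partial quotients a_0, a_1, ... (each step inverts the fractional part left over by the previous one):
  17 = 3*5 + 2, so a_0 = 3.
  5 = 2*2 + 1, so a_1 = 2.
  2 = 2*1 + 0, so a_2 = 2.
The remainder reaches 0 after 3 divisions, so the expansion has 3 partial quotients, read off in order.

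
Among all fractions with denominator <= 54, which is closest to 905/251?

137/38

Expand x = 905/251 as a continued fraction with the Euclidean algorithm:
  905 = 3*251 + 152, so a_0 = 3.
  251 = 1*152 + 99, so a_1 = 1.
  152 = 1*99 + 53, so a_2 = 1.
  99 = 1*53 + 46, so a_3 = 1.
  53 = 1*46 + 7, so a_4 = 1.
  46 = 6*7 + 4, so a_5 = 6.
  7 = 1*4 + 3, so a_6 = 1.
  4 = 1*3 + 1, so a_7 = 1.
  3 = 3*1 + 0, so a_8 = 3.
so x = [3; 1, 1, 1, 1, 6, 1, 1, 3].
Convergents (p_i = a_i*p_{i-1} + p_{i-2}, q_i = a_i*q_{i-1} + q_{i-2} with p_{-2}=0, p_{-1}=1, q_{-2}=1, q_{-1}=0), until the denominator exceeds 54:
  i=0: a_0=3, p_0 = 3*1 + 0 = 3, q_0 = 3*0 + 1 = 1.
  i=1: a_1=1, p_1 = 1*3 + 1 = 4, q_1 = 1*1 + 0 = 1.
  i=2: a_2=1, p_2 = 1*4 + 3 = 7, q_2 = 1*1 + 1 = 2.
  i=3: a_3=1, p_3 = 1*7 + 4 = 11, q_3 = 1*2 + 1 = 3.
  i=4: a_4=1, p_4 = 1*11 + 7 = 18, q_4 = 1*3 + 2 = 5.
  i=5: a_5=6, p_5 = 6*18 + 11 = 119, q_5 = 6*5 + 3 = 33.
  i=6: a_6=1, p_6 = 1*119 + 18 = 137, q_6 = 1*33 + 5 = 38.
  i=7: a_7=1, p_7 = 1*137 + 119 = 256, q_7 = 1*38 + 33 = 71.
q_7 = 71 > 54, so the last convergent with denominator <= 54 is p_6/q_6 = 137/38.
The closest fraction with denominator <= 54 is either p_6/q_6 or the intermediate fraction (k*p_6 + p_5)/(k*q_6 + q_5) with the largest k >= 1 whose denominator stays <= 54; these approach x as k grows, and every other convergent or intermediate fraction in range is farther away.
Largest k: floor((54 - q_5)/q_6) = floor((54 - 33)/38) = 0.
Since k = 0, no intermediate fraction beyond p_6/q_6 has denominator <= 54, so the convergent 137/38 is the closest (its error is |905*38 - 137*251|/(251*38) = 3/9538).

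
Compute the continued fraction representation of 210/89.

Run the Euclidean algorithm on 210 and 89; the successive quotients are the partial quotients a_0, a_1, ... (each step inverts the fractional part left over by the previous one):
  210 = 2*89 + 32, so a_0 = 2.
  89 = 2*32 + 25, so a_1 = 2.
  32 = 1*25 + 7, so a_2 = 1.
  25 = 3*7 + 4, so a_3 = 3.
  7 = 1*4 + 3, so a_4 = 1.
  4 = 1*3 + 1, so a_5 = 1.
  3 = 3*1 + 0, so a_6 = 3.
The remainder reaches 0 after 7 divisions, so the expansion has 7 partial quotients, read off in order.

[2; 2, 1, 3, 1, 1, 3]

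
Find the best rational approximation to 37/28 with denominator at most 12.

Expand x = 37/28 as a continued fraction with the Euclidean algorithm:
  37 = 1*28 + 9, so a_0 = 1.
  28 = 3*9 + 1, so a_1 = 3.
  9 = 9*1 + 0, so a_2 = 9.
so x = [1; 3, 9].
Convergents (p_i = a_i*p_{i-1} + p_{i-2}, q_i = a_i*q_{i-1} + q_{i-2} with p_{-2}=0, p_{-1}=1, q_{-2}=1, q_{-1}=0), until the denominator exceeds 12:
  i=0: a_0=1, p_0 = 1*1 + 0 = 1, q_0 = 1*0 + 1 = 1.
  i=1: a_1=3, p_1 = 3*1 + 1 = 4, q_1 = 3*1 + 0 = 3.
  i=2: a_2=9, p_2 = 9*4 + 1 = 37, q_2 = 9*3 + 1 = 28.
q_2 = 28 > 12, so the last convergent with denominator <= 12 is p_1/q_1 = 4/3.
The closest fraction with denominator <= 12 is either p_1/q_1 or the intermediate fraction (k*p_1 + p_0)/(k*q_1 + q_0) with the largest k >= 1 whose denominator stays <= 12; these approach x as k grows, and every other convergent or intermediate fraction in range is farther away.
Largest k: floor((12 - q_0)/q_1) = floor((12 - 1)/3) = 3.
That gives (3*4 + 1)/(3*3 + 1) = 13/10.
Compare the errors: |x - 4/3| = |37*3 - 4*28|/(28*3) = 1/84, and |x - 13/10| = |37*10 - 13*28|/(28*10) = 6/280.
Cross-multiplying, 1*280 = 280 < 504 = 6*84, so 1/84 is smaller: the convergent 4/3 is closer to x than 13/10.

4/3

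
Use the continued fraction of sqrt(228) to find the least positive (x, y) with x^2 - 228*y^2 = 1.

First expand sqrt(228) as a continued fraction. With x_i = (sqrt(228) + m_i)/d_i and (m_0, d_0) = (0, 1): a_0 = floor(sqrt(228)) = 15, since 15^2 = 225 <= 228 < 256 = 16^2.
Iterate m_{i+1} = d_i*a_i - m_i, d_{i+1} = (228 - m_{i+1}^2)/d_i, a_{i+1} = floor((a_0 + m_{i+1})/d_{i+1}):
  m_1 = 1*15 - 0 = 15, d_1 = (228 - 15^2)/1 = 3/1 = 3, a_1 = floor((15 + 15)/3) = 10.
  m_2 = 3*10 - 15 = 15, d_2 = (228 - 15^2)/3 = 3/3 = 1, a_2 = floor((15 + 15)/1) = 30.
  m_3 = 1*30 - 15 = 15, d_3 = (228 - 15^2)/1 = 3/1 = 3: (m_3, d_3) = (m_1, d_1) = (15, 3), so from here the quotients repeat a_1, a_2; the period length is 2.
So sqrt(228) = [15; (10, 30)] with period length k = 2.
k is even, so the fundamental solution of x^2 - 228y^2 = 1 is (p_{k-1}, q_{k-1}) = (p_1, q_1); compute convergents through index 1.
Convergents (p_i = a_i*p_{i-1} + p_{i-2}, q_i = a_i*q_{i-1} + q_{i-2} with p_{-2}=0, p_{-1}=1, q_{-2}=1, q_{-1}=0):
  i=0: a_0=15, p_0 = 15*1 + 0 = 15, q_0 = 15*0 + 1 = 1.
  i=1: a_1=10, p_1 = 10*15 + 1 = 151, q_1 = 10*1 + 0 = 10.
Check: 151^2 - 228*10^2 = 22801 - 22800 = 1, so (x, y) = (151, 10) solves the equation, and by the theorem it is the least positive solution.

(x, y) = (151, 10)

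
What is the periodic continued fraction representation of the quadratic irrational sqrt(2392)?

Write x_i = (sqrt(2392) + m_i)/d_i with (m_0, d_0) = (0, 1). a_0 = floor(sqrt(2392)) = 48, since 48^2 = 2304 <= 2392 < 2401 = 49^2.
Iterate m_{i+1} = d_i*a_i - m_i, d_{i+1} = (2392 - m_{i+1}^2)/d_i, a_{i+1} = floor((a_0 + m_{i+1})/d_{i+1}):
  m_1 = 1*48 - 0 = 48, d_1 = (2392 - 48^2)/1 = 88/1 = 88, a_1 = floor((48 + 48)/88) = 1.
  m_2 = 88*1 - 48 = 40, d_2 = (2392 - 40^2)/88 = 792/88 = 9, a_2 = floor((48 + 40)/9) = 9.
  m_3 = 9*9 - 40 = 41, d_3 = (2392 - 41^2)/9 = 711/9 = 79, a_3 = floor((48 + 41)/79) = 1.
  m_4 = 79*1 - 41 = 38, d_4 = (2392 - 38^2)/79 = 948/79 = 12, a_4 = floor((48 + 38)/12) = 7.
  m_5 = 12*7 - 38 = 46, d_5 = (2392 - 46^2)/12 = 276/12 = 23, a_5 = floor((48 + 46)/23) = 4.
  m_6 = 23*4 - 46 = 46, d_6 = (2392 - 46^2)/23 = 276/23 = 12, a_6 = floor((48 + 46)/12) = 7.
  m_7 = 12*7 - 46 = 38, d_7 = (2392 - 38^2)/12 = 948/12 = 79, a_7 = floor((48 + 38)/79) = 1.
  m_8 = 79*1 - 38 = 41, d_8 = (2392 - 41^2)/79 = 711/79 = 9, a_8 = floor((48 + 41)/9) = 9.
  m_9 = 9*9 - 41 = 40, d_9 = (2392 - 40^2)/9 = 792/9 = 88, a_9 = floor((48 + 40)/88) = 1.
  m_10 = 88*1 - 40 = 48, d_10 = (2392 - 48^2)/88 = 88/88 = 1, a_10 = floor((48 + 48)/1) = 96.
  m_11 = 1*96 - 48 = 48, d_11 = (2392 - 48^2)/1 = 88/1 = 88: (m_11, d_11) = (m_1, d_1) = (48, 88), so from here the quotients repeat a_1, ..., a_10; the period length is 10.
Hence the expansion of sqrt(2392) is a_0 = 48 followed by the repeating block 1, 9, 1, 7, 4, 7, 1, 9, 1, 96 (period 10).

[48; (1, 9, 1, 7, 4, 7, 1, 9, 1, 96)]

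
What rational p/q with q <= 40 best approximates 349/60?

Expand x = 349/60 as a continued fraction with the Euclidean algorithm:
  349 = 5*60 + 49, so a_0 = 5.
  60 = 1*49 + 11, so a_1 = 1.
  49 = 4*11 + 5, so a_2 = 4.
  11 = 2*5 + 1, so a_3 = 2.
  5 = 5*1 + 0, so a_4 = 5.
so x = [5; 1, 4, 2, 5].
Convergents (p_i = a_i*p_{i-1} + p_{i-2}, q_i = a_i*q_{i-1} + q_{i-2} with p_{-2}=0, p_{-1}=1, q_{-2}=1, q_{-1}=0), until the denominator exceeds 40:
  i=0: a_0=5, p_0 = 5*1 + 0 = 5, q_0 = 5*0 + 1 = 1.
  i=1: a_1=1, p_1 = 1*5 + 1 = 6, q_1 = 1*1 + 0 = 1.
  i=2: a_2=4, p_2 = 4*6 + 5 = 29, q_2 = 4*1 + 1 = 5.
  i=3: a_3=2, p_3 = 2*29 + 6 = 64, q_3 = 2*5 + 1 = 11.
  i=4: a_4=5, p_4 = 5*64 + 29 = 349, q_4 = 5*11 + 5 = 60.
q_4 = 60 > 40, so the last convergent with denominator <= 40 is p_3/q_3 = 64/11.
The closest fraction with denominator <= 40 is either p_3/q_3 or the intermediate fraction (k*p_3 + p_2)/(k*q_3 + q_2) with the largest k >= 1 whose denominator stays <= 40; these approach x as k grows, and every other convergent or intermediate fraction in range is farther away.
Largest k: floor((40 - q_2)/q_3) = floor((40 - 5)/11) = 3.
That gives (3*64 + 29)/(3*11 + 5) = 221/38.
Compare the errors: |x - 64/11| = |349*11 - 64*60|/(60*11) = 1/660, and |x - 221/38| = |349*38 - 221*60|/(60*38) = 2/2280.
Cross-multiplying, 2*660 = 1320 < 2280 = 1*2280, so 2/2280 is smaller: the intermediate fraction 221/38 is closer to x than 64/11.

221/38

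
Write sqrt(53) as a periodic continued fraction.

[7; (3, 1, 1, 3, 14)]

Write x_i = (sqrt(53) + m_i)/d_i with (m_0, d_0) = (0, 1). a_0 = floor(sqrt(53)) = 7, since 7^2 = 49 <= 53 < 64 = 8^2.
Iterate m_{i+1} = d_i*a_i - m_i, d_{i+1} = (53 - m_{i+1}^2)/d_i, a_{i+1} = floor((a_0 + m_{i+1})/d_{i+1}):
  m_1 = 1*7 - 0 = 7, d_1 = (53 - 7^2)/1 = 4/1 = 4, a_1 = floor((7 + 7)/4) = 3.
  m_2 = 4*3 - 7 = 5, d_2 = (53 - 5^2)/4 = 28/4 = 7, a_2 = floor((7 + 5)/7) = 1.
  m_3 = 7*1 - 5 = 2, d_3 = (53 - 2^2)/7 = 49/7 = 7, a_3 = floor((7 + 2)/7) = 1.
  m_4 = 7*1 - 2 = 5, d_4 = (53 - 5^2)/7 = 28/7 = 4, a_4 = floor((7 + 5)/4) = 3.
  m_5 = 4*3 - 5 = 7, d_5 = (53 - 7^2)/4 = 4/4 = 1, a_5 = floor((7 + 7)/1) = 14.
  m_6 = 1*14 - 7 = 7, d_6 = (53 - 7^2)/1 = 4/1 = 4: (m_6, d_6) = (m_1, d_1) = (7, 4), so from here the quotients repeat a_1, ..., a_5; the period length is 5.
Hence the expansion of sqrt(53) is a_0 = 7 followed by the repeating block 3, 1, 1, 3, 14 (period 5).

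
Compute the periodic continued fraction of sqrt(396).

Write x_i = (sqrt(396) + m_i)/d_i with (m_0, d_0) = (0, 1). a_0 = floor(sqrt(396)) = 19, since 19^2 = 361 <= 396 < 400 = 20^2.
Iterate m_{i+1} = d_i*a_i - m_i, d_{i+1} = (396 - m_{i+1}^2)/d_i, a_{i+1} = floor((a_0 + m_{i+1})/d_{i+1}):
  m_1 = 1*19 - 0 = 19, d_1 = (396 - 19^2)/1 = 35/1 = 35, a_1 = floor((19 + 19)/35) = 1.
  m_2 = 35*1 - 19 = 16, d_2 = (396 - 16^2)/35 = 140/35 = 4, a_2 = floor((19 + 16)/4) = 8.
  m_3 = 4*8 - 16 = 16, d_3 = (396 - 16^2)/4 = 140/4 = 35, a_3 = floor((19 + 16)/35) = 1.
  m_4 = 35*1 - 16 = 19, d_4 = (396 - 19^2)/35 = 35/35 = 1, a_4 = floor((19 + 19)/1) = 38.
  m_5 = 1*38 - 19 = 19, d_5 = (396 - 19^2)/1 = 35/1 = 35: (m_5, d_5) = (m_1, d_1) = (19, 35), so from here the quotients repeat a_1, ..., a_4; the period length is 4.
Hence the expansion of sqrt(396) is a_0 = 19 followed by the repeating block 1, 8, 1, 38 (period 4).

[19; (1, 8, 1, 38)]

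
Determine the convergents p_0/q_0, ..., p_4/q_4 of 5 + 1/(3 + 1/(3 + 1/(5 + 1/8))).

5/1, 16/3, 53/10, 281/53, 2301/434

Using the convergent recurrence p_i = a_i*p_{i-1} + p_{i-2}, q_i = a_i*q_{i-1} + q_{i-2} with p_{-2}=0, p_{-1}=1, q_{-2}=1, q_{-1}=0:
  i=0: a_0=5, p_0 = 5*1 + 0 = 5, q_0 = 5*0 + 1 = 1.
  i=1: a_1=3, p_1 = 3*5 + 1 = 16, q_1 = 3*1 + 0 = 3.
  i=2: a_2=3, p_2 = 3*16 + 5 = 53, q_2 = 3*3 + 1 = 10.
  i=3: a_3=5, p_3 = 5*53 + 16 = 281, q_3 = 5*10 + 3 = 53.
  i=4: a_4=8, p_4 = 8*281 + 53 = 2301, q_4 = 8*53 + 10 = 434.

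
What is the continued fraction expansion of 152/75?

Run the Euclidean algorithm on 152 and 75; the successive quotients are the partial quotients a_0, a_1, ... (each step inverts the fractional part left over by the previous one):
  152 = 2*75 + 2, so a_0 = 2.
  75 = 37*2 + 1, so a_1 = 37.
  2 = 2*1 + 0, so a_2 = 2.
The remainder reaches 0 after 3 divisions, so the expansion has 3 partial quotients, read off in order.

[2; 37, 2]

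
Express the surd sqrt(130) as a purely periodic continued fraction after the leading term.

Write x_i = (sqrt(130) + m_i)/d_i with (m_0, d_0) = (0, 1). a_0 = floor(sqrt(130)) = 11, since 11^2 = 121 <= 130 < 144 = 12^2.
Iterate m_{i+1} = d_i*a_i - m_i, d_{i+1} = (130 - m_{i+1}^2)/d_i, a_{i+1} = floor((a_0 + m_{i+1})/d_{i+1}):
  m_1 = 1*11 - 0 = 11, d_1 = (130 - 11^2)/1 = 9/1 = 9, a_1 = floor((11 + 11)/9) = 2.
  m_2 = 9*2 - 11 = 7, d_2 = (130 - 7^2)/9 = 81/9 = 9, a_2 = floor((11 + 7)/9) = 2.
  m_3 = 9*2 - 7 = 11, d_3 = (130 - 11^2)/9 = 9/9 = 1, a_3 = floor((11 + 11)/1) = 22.
  m_4 = 1*22 - 11 = 11, d_4 = (130 - 11^2)/1 = 9/1 = 9: (m_4, d_4) = (m_1, d_1) = (11, 9), so from here the quotients repeat a_1, ..., a_3; the period length is 3.
Hence the expansion of sqrt(130) is a_0 = 11 followed by the repeating block 2, 2, 22 (period 3).

[11; (2, 2, 22)]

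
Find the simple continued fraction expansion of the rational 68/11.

Run the Euclidean algorithm on 68 and 11; the successive quotients are the partial quotients a_0, a_1, ... (each step inverts the fractional part left over by the previous one):
  68 = 6*11 + 2, so a_0 = 6.
  11 = 5*2 + 1, so a_1 = 5.
  2 = 2*1 + 0, so a_2 = 2.
The remainder reaches 0 after 3 divisions, so the expansion has 3 partial quotients, read off in order.

[6; 5, 2]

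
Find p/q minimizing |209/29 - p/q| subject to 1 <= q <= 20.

Expand x = 209/29 as a continued fraction with the Euclidean algorithm:
  209 = 7*29 + 6, so a_0 = 7.
  29 = 4*6 + 5, so a_1 = 4.
  6 = 1*5 + 1, so a_2 = 1.
  5 = 5*1 + 0, so a_3 = 5.
so x = [7; 4, 1, 5].
Convergents (p_i = a_i*p_{i-1} + p_{i-2}, q_i = a_i*q_{i-1} + q_{i-2} with p_{-2}=0, p_{-1}=1, q_{-2}=1, q_{-1}=0), until the denominator exceeds 20:
  i=0: a_0=7, p_0 = 7*1 + 0 = 7, q_0 = 7*0 + 1 = 1.
  i=1: a_1=4, p_1 = 4*7 + 1 = 29, q_1 = 4*1 + 0 = 4.
  i=2: a_2=1, p_2 = 1*29 + 7 = 36, q_2 = 1*4 + 1 = 5.
  i=3: a_3=5, p_3 = 5*36 + 29 = 209, q_3 = 5*5 + 4 = 29.
q_3 = 29 > 20, so the last convergent with denominator <= 20 is p_2/q_2 = 36/5.
The closest fraction with denominator <= 20 is either p_2/q_2 or the intermediate fraction (k*p_2 + p_1)/(k*q_2 + q_1) with the largest k >= 1 whose denominator stays <= 20; these approach x as k grows, and every other convergent or intermediate fraction in range is farther away.
Largest k: floor((20 - q_1)/q_2) = floor((20 - 4)/5) = 3.
That gives (3*36 + 29)/(3*5 + 4) = 137/19.
Compare the errors: |x - 36/5| = |209*5 - 36*29|/(29*5) = 1/145, and |x - 137/19| = |209*19 - 137*29|/(29*19) = 2/551.
Cross-multiplying, 2*145 = 290 < 551 = 1*551, so 2/551 is smaller: the intermediate fraction 137/19 is closer to x than 36/5.

137/19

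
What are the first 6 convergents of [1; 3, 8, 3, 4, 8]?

Using the convergent recurrence p_i = a_i*p_{i-1} + p_{i-2}, q_i = a_i*q_{i-1} + q_{i-2} with p_{-2}=0, p_{-1}=1, q_{-2}=1, q_{-1}=0:
  i=0: a_0=1, p_0 = 1*1 + 0 = 1, q_0 = 1*0 + 1 = 1.
  i=1: a_1=3, p_1 = 3*1 + 1 = 4, q_1 = 3*1 + 0 = 3.
  i=2: a_2=8, p_2 = 8*4 + 1 = 33, q_2 = 8*3 + 1 = 25.
  i=3: a_3=3, p_3 = 3*33 + 4 = 103, q_3 = 3*25 + 3 = 78.
  i=4: a_4=4, p_4 = 4*103 + 33 = 445, q_4 = 4*78 + 25 = 337.
  i=5: a_5=8, p_5 = 8*445 + 103 = 3663, q_5 = 8*337 + 78 = 2774.

1/1, 4/3, 33/25, 103/78, 445/337, 3663/2774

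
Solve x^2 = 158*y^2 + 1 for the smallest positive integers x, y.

First expand sqrt(158) as a continued fraction. With x_i = (sqrt(158) + m_i)/d_i and (m_0, d_0) = (0, 1): a_0 = floor(sqrt(158)) = 12, since 12^2 = 144 <= 158 < 169 = 13^2.
Iterate m_{i+1} = d_i*a_i - m_i, d_{i+1} = (158 - m_{i+1}^2)/d_i, a_{i+1} = floor((a_0 + m_{i+1})/d_{i+1}):
  m_1 = 1*12 - 0 = 12, d_1 = (158 - 12^2)/1 = 14/1 = 14, a_1 = floor((12 + 12)/14) = 1.
  m_2 = 14*1 - 12 = 2, d_2 = (158 - 2^2)/14 = 154/14 = 11, a_2 = floor((12 + 2)/11) = 1.
  m_3 = 11*1 - 2 = 9, d_3 = (158 - 9^2)/11 = 77/11 = 7, a_3 = floor((12 + 9)/7) = 3.
  m_4 = 7*3 - 9 = 12, d_4 = (158 - 12^2)/7 = 14/7 = 2, a_4 = floor((12 + 12)/2) = 12.
  m_5 = 2*12 - 12 = 12, d_5 = (158 - 12^2)/2 = 14/2 = 7, a_5 = floor((12 + 12)/7) = 3.
  m_6 = 7*3 - 12 = 9, d_6 = (158 - 9^2)/7 = 77/7 = 11, a_6 = floor((12 + 9)/11) = 1.
  m_7 = 11*1 - 9 = 2, d_7 = (158 - 2^2)/11 = 154/11 = 14, a_7 = floor((12 + 2)/14) = 1.
  m_8 = 14*1 - 2 = 12, d_8 = (158 - 12^2)/14 = 14/14 = 1, a_8 = floor((12 + 12)/1) = 24.
  m_9 = 1*24 - 12 = 12, d_9 = (158 - 12^2)/1 = 14/1 = 14: (m_9, d_9) = (m_1, d_1) = (12, 14), so from here the quotients repeat a_1, ..., a_8; the period length is 8.
So sqrt(158) = [12; (1, 1, 3, 12, 3, 1, 1, 24)] with period length k = 8.
k is even, so the fundamental solution of x^2 - 158y^2 = 1 is (p_{k-1}, q_{k-1}) = (p_7, q_7); compute convergents through index 7.
Convergents (p_i = a_i*p_{i-1} + p_{i-2}, q_i = a_i*q_{i-1} + q_{i-2} with p_{-2}=0, p_{-1}=1, q_{-2}=1, q_{-1}=0):
  i=0: a_0=12, p_0 = 12*1 + 0 = 12, q_0 = 12*0 + 1 = 1.
  i=1: a_1=1, p_1 = 1*12 + 1 = 13, q_1 = 1*1 + 0 = 1.
  i=2: a_2=1, p_2 = 1*13 + 12 = 25, q_2 = 1*1 + 1 = 2.
  i=3: a_3=3, p_3 = 3*25 + 13 = 88, q_3 = 3*2 + 1 = 7.
  i=4: a_4=12, p_4 = 12*88 + 25 = 1081, q_4 = 12*7 + 2 = 86.
  i=5: a_5=3, p_5 = 3*1081 + 88 = 3331, q_5 = 3*86 + 7 = 265.
  i=6: a_6=1, p_6 = 1*3331 + 1081 = 4412, q_6 = 1*265 + 86 = 351.
  i=7: a_7=1, p_7 = 1*4412 + 3331 = 7743, q_7 = 1*351 + 265 = 616.
Check: 7743^2 - 158*616^2 = 59954049 - 59954048 = 1, so (x, y) = (7743, 616) solves the equation, and by the theorem it is the least positive solution.

(x, y) = (7743, 616)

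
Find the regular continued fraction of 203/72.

Run the Euclidean algorithm on 203 and 72; the successive quotients are the partial quotients a_0, a_1, ... (each step inverts the fractional part left over by the previous one):
  203 = 2*72 + 59, so a_0 = 2.
  72 = 1*59 + 13, so a_1 = 1.
  59 = 4*13 + 7, so a_2 = 4.
  13 = 1*7 + 6, so a_3 = 1.
  7 = 1*6 + 1, so a_4 = 1.
  6 = 6*1 + 0, so a_5 = 6.
The remainder reaches 0 after 6 divisions, so the expansion has 6 partial quotients, read off in order.

[2; 1, 4, 1, 1, 6]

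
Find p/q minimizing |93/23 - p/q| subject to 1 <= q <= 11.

4/1

Expand x = 93/23 as a continued fraction with the Euclidean algorithm:
  93 = 4*23 + 1, so a_0 = 4.
  23 = 23*1 + 0, so a_1 = 23.
so x = [4; 23].
Convergents (p_i = a_i*p_{i-1} + p_{i-2}, q_i = a_i*q_{i-1} + q_{i-2} with p_{-2}=0, p_{-1}=1, q_{-2}=1, q_{-1}=0), until the denominator exceeds 11:
  i=0: a_0=4, p_0 = 4*1 + 0 = 4, q_0 = 4*0 + 1 = 1.
  i=1: a_1=23, p_1 = 23*4 + 1 = 93, q_1 = 23*1 + 0 = 23.
q_1 = 23 > 11, so the last convergent with denominator <= 11 is p_0/q_0 = 4/1.
The closest fraction with denominator <= 11 is either p_0/q_0 or the intermediate fraction (k*p_0 + p_{-1})/(k*q_0 + q_{-1}) with the largest k >= 1 whose denominator stays <= 11; these approach x as k grows, and every other convergent or intermediate fraction in range is farther away.
Largest k: floor((11 - q_{-1})/q_0) = floor((11 - 0)/1) = 11 (using the seeds p_{-1} = 1, q_{-1} = 0).
That gives (11*4 + 1)/(11*1 + 0) = 45/11.
Compare the errors: |x - 4/1| = |93*1 - 4*23|/(23*1) = 1/23, and |x - 45/11| = |93*11 - 45*23|/(23*11) = 12/253.
Cross-multiplying, 1*253 = 253 < 276 = 12*23, so 1/23 is smaller: the convergent 4/1 is closer to x than 45/11.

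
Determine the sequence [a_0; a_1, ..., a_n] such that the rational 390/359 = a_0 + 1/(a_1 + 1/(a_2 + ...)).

[1; 11, 1, 1, 2, 1, 1, 2]

Run the Euclidean algorithm on 390 and 359; the successive quotients are the partial quotients a_0, a_1, ... (each step inverts the fractional part left over by the previous one):
  390 = 1*359 + 31, so a_0 = 1.
  359 = 11*31 + 18, so a_1 = 11.
  31 = 1*18 + 13, so a_2 = 1.
  18 = 1*13 + 5, so a_3 = 1.
  13 = 2*5 + 3, so a_4 = 2.
  5 = 1*3 + 2, so a_5 = 1.
  3 = 1*2 + 1, so a_6 = 1.
  2 = 2*1 + 0, so a_7 = 2.
The remainder reaches 0 after 8 divisions, so the expansion has 8 partial quotients, read off in order.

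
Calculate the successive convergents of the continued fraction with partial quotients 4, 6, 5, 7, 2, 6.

4/1, 25/6, 129/31, 928/223, 1985/477, 12838/3085

Using the convergent recurrence p_i = a_i*p_{i-1} + p_{i-2}, q_i = a_i*q_{i-1} + q_{i-2} with p_{-2}=0, p_{-1}=1, q_{-2}=1, q_{-1}=0:
  i=0: a_0=4, p_0 = 4*1 + 0 = 4, q_0 = 4*0 + 1 = 1.
  i=1: a_1=6, p_1 = 6*4 + 1 = 25, q_1 = 6*1 + 0 = 6.
  i=2: a_2=5, p_2 = 5*25 + 4 = 129, q_2 = 5*6 + 1 = 31.
  i=3: a_3=7, p_3 = 7*129 + 25 = 928, q_3 = 7*31 + 6 = 223.
  i=4: a_4=2, p_4 = 2*928 + 129 = 1985, q_4 = 2*223 + 31 = 477.
  i=5: a_5=6, p_5 = 6*1985 + 928 = 12838, q_5 = 6*477 + 223 = 3085.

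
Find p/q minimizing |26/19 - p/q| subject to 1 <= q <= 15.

Expand x = 26/19 as a continued fraction with the Euclidean algorithm:
  26 = 1*19 + 7, so a_0 = 1.
  19 = 2*7 + 5, so a_1 = 2.
  7 = 1*5 + 2, so a_2 = 1.
  5 = 2*2 + 1, so a_3 = 2.
  2 = 2*1 + 0, so a_4 = 2.
so x = [1; 2, 1, 2, 2].
Convergents (p_i = a_i*p_{i-1} + p_{i-2}, q_i = a_i*q_{i-1} + q_{i-2} with p_{-2}=0, p_{-1}=1, q_{-2}=1, q_{-1}=0), until the denominator exceeds 15:
  i=0: a_0=1, p_0 = 1*1 + 0 = 1, q_0 = 1*0 + 1 = 1.
  i=1: a_1=2, p_1 = 2*1 + 1 = 3, q_1 = 2*1 + 0 = 2.
  i=2: a_2=1, p_2 = 1*3 + 1 = 4, q_2 = 1*2 + 1 = 3.
  i=3: a_3=2, p_3 = 2*4 + 3 = 11, q_3 = 2*3 + 2 = 8.
  i=4: a_4=2, p_4 = 2*11 + 4 = 26, q_4 = 2*8 + 3 = 19.
q_4 = 19 > 15, so the last convergent with denominator <= 15 is p_3/q_3 = 11/8.
The closest fraction with denominator <= 15 is either p_3/q_3 or the intermediate fraction (k*p_3 + p_2)/(k*q_3 + q_2) with the largest k >= 1 whose denominator stays <= 15; these approach x as k grows, and every other convergent or intermediate fraction in range is farther away.
Largest k: floor((15 - q_2)/q_3) = floor((15 - 3)/8) = 1.
That gives (1*11 + 4)/(1*8 + 3) = 15/11.
Compare the errors: |x - 11/8| = |26*8 - 11*19|/(19*8) = 1/152, and |x - 15/11| = |26*11 - 15*19|/(19*11) = 1/209.
Cross-multiplying, 1*152 = 152 < 209 = 1*209, so 1/209 is smaller: the intermediate fraction 15/11 is closer to x than 11/8.

15/11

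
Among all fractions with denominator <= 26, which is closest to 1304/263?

Expand x = 1304/263 as a continued fraction with the Euclidean algorithm:
  1304 = 4*263 + 252, so a_0 = 4.
  263 = 1*252 + 11, so a_1 = 1.
  252 = 22*11 + 10, so a_2 = 22.
  11 = 1*10 + 1, so a_3 = 1.
  10 = 10*1 + 0, so a_4 = 10.
so x = [4; 1, 22, 1, 10].
Convergents (p_i = a_i*p_{i-1} + p_{i-2}, q_i = a_i*q_{i-1} + q_{i-2} with p_{-2}=0, p_{-1}=1, q_{-2}=1, q_{-1}=0), until the denominator exceeds 26:
  i=0: a_0=4, p_0 = 4*1 + 0 = 4, q_0 = 4*0 + 1 = 1.
  i=1: a_1=1, p_1 = 1*4 + 1 = 5, q_1 = 1*1 + 0 = 1.
  i=2: a_2=22, p_2 = 22*5 + 4 = 114, q_2 = 22*1 + 1 = 23.
  i=3: a_3=1, p_3 = 1*114 + 5 = 119, q_3 = 1*23 + 1 = 24.
  i=4: a_4=10, p_4 = 10*119 + 114 = 1304, q_4 = 10*24 + 23 = 263.
q_4 = 263 > 26, so the last convergent with denominator <= 26 is p_3/q_3 = 119/24.
The closest fraction with denominator <= 26 is either p_3/q_3 or the intermediate fraction (k*p_3 + p_2)/(k*q_3 + q_2) with the largest k >= 1 whose denominator stays <= 26; these approach x as k grows, and every other convergent or intermediate fraction in range is farther away.
Largest k: floor((26 - q_2)/q_3) = floor((26 - 23)/24) = 0.
Since k = 0, no intermediate fraction beyond p_3/q_3 has denominator <= 26, so the convergent 119/24 is the closest (its error is |1304*24 - 119*263|/(263*24) = 1/6312).

119/24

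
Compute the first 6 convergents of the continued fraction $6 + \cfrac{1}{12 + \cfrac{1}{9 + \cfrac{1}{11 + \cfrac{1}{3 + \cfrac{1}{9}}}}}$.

6/1, 73/12, 663/109, 7366/1211, 22761/3742, 212215/34889

Using the convergent recurrence p_i = a_i*p_{i-1} + p_{i-2}, q_i = a_i*q_{i-1} + q_{i-2} with p_{-2}=0, p_{-1}=1, q_{-2}=1, q_{-1}=0:
  i=0: a_0=6, p_0 = 6*1 + 0 = 6, q_0 = 6*0 + 1 = 1.
  i=1: a_1=12, p_1 = 12*6 + 1 = 73, q_1 = 12*1 + 0 = 12.
  i=2: a_2=9, p_2 = 9*73 + 6 = 663, q_2 = 9*12 + 1 = 109.
  i=3: a_3=11, p_3 = 11*663 + 73 = 7366, q_3 = 11*109 + 12 = 1211.
  i=4: a_4=3, p_4 = 3*7366 + 663 = 22761, q_4 = 3*1211 + 109 = 3742.
  i=5: a_5=9, p_5 = 9*22761 + 7366 = 212215, q_5 = 9*3742 + 1211 = 34889.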